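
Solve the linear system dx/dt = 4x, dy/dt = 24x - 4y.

Coefficient matrix A = [[4, 0], [24, -4]].
Characteristic polynomial det(A - λI) = λ^2 - 16 = 0.
Eigenvalues λ = 4, -4.
For λ=4: (A-λI) row 2 is [24, -8], so an eigenvector is (1, 3).
For λ=-4: (A-λI) row 1 is [8, 0], so an eigenvector is (0, 1).
General solution: K_1e^(4t)(1,3) + K_2e^(-4t)(0,1).

x(t) = K_1e^(4t), y(t) = 3K_1e^(4t) + K_2e^(-4t)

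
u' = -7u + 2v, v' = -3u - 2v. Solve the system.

u(t) = -C_1e^(-5t) - 2C_2e^(-4t), v(t) = -C_1e^(-5t) - 3C_2e^(-4t)

Coefficient matrix A = [[-7, 2], [-3, -2]].
Characteristic polynomial det(A - λI) = λ^2 + 9λ + 20 = 0.
Eigenvalues λ = -5, -4.
For λ=-5: (A-λI) row 1 is [-2, 2], so an eigenvector is (-1, -1).
For λ=-4: (A-λI) row 1 is [-3, 2], so an eigenvector is (-2, -3).
General solution: C_1e^(-5t)(-1,-1) + C_2e^(-4t)(-2,-3).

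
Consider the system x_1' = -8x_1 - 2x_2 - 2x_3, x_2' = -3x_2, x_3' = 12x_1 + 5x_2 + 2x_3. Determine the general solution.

x_1(t) = c_1e^(-4t) + c_3e^(-2t), x_2(t) = c_2e^(-3t), x_3(t) = -2c_1e^(-4t) - c_2e^(-3t) - 3c_3e^(-2t)

Coefficient matrix A = [[-8, -2, -2], [0, -3, 0], [12, 5, 2]].
det(A - λI) = 0 gives eigenvalues λ = -4, -3, -2.
For λ=-4: eigenvector (1,0,-2).
For λ=-3: eigenvector (0,1,-1).
For λ=-2: eigenvector (1,0,-3).
General solution: c_1e^(-4t)(1,0,-2) + c_2e^(-3t)(0,1,-1) + c_3e^(-2t)(1,0,-3).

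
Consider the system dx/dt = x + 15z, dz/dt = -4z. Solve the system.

Coefficient matrix A = [[1, 15], [0, -4]].
Characteristic polynomial det(A - λI) = λ^2 + 3λ - 4 = 0.
Eigenvalues λ = -4, 1.
For λ=-4: (A-λI) row 1 is [5, 15], so an eigenvector is (-3, 1).
For λ=1: (A-λI) row 1 is [0, 15], so an eigenvector is (-1, 0).
General solution: C_1e^(-4t)(-3,1) + C_2e^(t)(-1,0).

x(t) = -3C_1e^(-4t) - C_2e^(t), z(t) = C_1e^(-4t)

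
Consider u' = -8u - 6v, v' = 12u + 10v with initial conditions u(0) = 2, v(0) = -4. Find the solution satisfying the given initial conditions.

Coefficient matrix A = [[-8, -6], [12, 10]].
Characteristic polynomial det(A - λI) = λ^2 - 2λ - 8 = 0.
Eigenvalues λ = -2, 4.
For λ=-2: (A-λI) row 1 is [-6, -6], so an eigenvector is (1, -1).
For λ=4: (A-λI) row 1 is [-12, -6], so an eigenvector is (1, -2).
General solution: c_1e^(-2t)(1,-1) + c_2e^(4t)(1,-2).
Applying u(0)=2, v(0)=-4 gives c_1=0, c_2=2.

u(t) = 2e^(4t), v(t) = -4e^(4t)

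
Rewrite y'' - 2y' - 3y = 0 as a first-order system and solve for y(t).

y(t) = C_1e^(-t) + C_2e^(3t)

Let x_1 = y, x_2 = y'. Then x_1' = x_2 and x_2' = 3x_1 + 2x_2.
A = [[0,1],[3,2]]; det(A-λI) = λ^2 - 2λ - 3.
Eigenvalues λ = -1, 3 with eigenvectors (1,-1), (1,3).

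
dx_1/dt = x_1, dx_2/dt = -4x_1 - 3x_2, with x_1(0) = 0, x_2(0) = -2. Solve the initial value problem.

Coefficient matrix A = [[1, 0], [-4, -3]].
Characteristic polynomial det(A - λI) = λ^2 + 2λ - 3 = 0.
Eigenvalues λ = 1, -3.
For λ=1: (A-λI) row 2 is [-4, -4], so an eigenvector is (-1, 1).
For λ=-3: (A-λI) row 1 is [4, 0], so an eigenvector is (0, 1).
General solution: c_1e^(t)(-1,1) + c_2e^(-3t)(0,1).
Applying x_1(0)=0, x_2(0)=-2 gives c_1=0, c_2=-2.

x_1(t) = 0, x_2(t) = -2e^(-3t)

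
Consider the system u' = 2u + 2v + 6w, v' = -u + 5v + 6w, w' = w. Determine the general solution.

Coefficient matrix A = [[2, 2, 6], [-1, 5, 6], [0, 0, 1]].
det(A - λI) = 0 gives eigenvalues λ = 4, 3, 1.
For λ=4: eigenvector (1,1,0).
For λ=3: eigenvector (-2,-1,0).
For λ=1: eigenvector (-2,-2,1).
General solution: K_1e^(4t)(1,1,0) + K_2e^(3t)(-2,-1,0) + K_3e^(t)(-2,-2,1).

u(t) = K_1e^(4t) - 2K_2e^(3t) - 2K_3e^(t), v(t) = K_1e^(4t) - K_2e^(3t) - 2K_3e^(t), w(t) = K_3e^(t)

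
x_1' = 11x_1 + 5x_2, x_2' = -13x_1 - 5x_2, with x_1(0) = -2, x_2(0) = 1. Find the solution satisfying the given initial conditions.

Coefficient matrix A = [[11, 5], [-13, -5]].
Characteristic polynomial det(A - λI) = λ^2 - 6λ + 10 = 0.
Eigenvalues λ = 3 ± i (complex conjugate pair).
For λ=3+i: an eigenvector is (1,-2) - i(-2,3) = (1 + 2i, -2 - 3i).
A real fundamental pair from Re and Im of e^((3+i)t)v: X_1 = e^(3t)(cos(t)·(1,-2) + sin(t)·(-2,3)), X_2 = e^(3t)(sin(t)·(1,-2) - cos(t)·(-2,3)).
General solution: C_1X_1 + C_2X_2.
Applying x_1(0)=-2, x_2(0)=1 gives C_1=4, C_2=-3.

x_1(t) = -11e^(3t)sin(t) - 2e^(3t)cos(t), x_2(t) = 18e^(3t)sin(t) + e^(3t)cos(t)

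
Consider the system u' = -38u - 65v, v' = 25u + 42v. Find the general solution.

Coefficient matrix A = [[-38, -65], [25, 42]].
Characteristic polynomial det(A - λI) = λ^2 - 4λ + 29 = 0.
Eigenvalues λ = 2 ± 5i (complex conjugate pair).
For λ=2+5i: an eigenvector is (-3,2) - i(-2,1) = (-3 + 2i, 2 - i).
A real fundamental pair from Re and Im of e^((2+5i)t)v: X_1 = e^(2t)(cos(5t)·(-3,2) + sin(5t)·(-2,1)), X_2 = e^(2t)(sin(5t)·(-3,2) - cos(5t)·(-2,1)).
General solution: C_1X_1 + C_2X_2.

u(t) = -2C_1e^(2t)sin(5t) - 3C_1e^(2t)cos(5t) - 3C_2e^(2t)sin(5t) + 2C_2e^(2t)cos(5t), v(t) = C_1e^(2t)sin(5t) + 2C_1e^(2t)cos(5t) + 2C_2e^(2t)sin(5t) - C_2e^(2t)cos(5t)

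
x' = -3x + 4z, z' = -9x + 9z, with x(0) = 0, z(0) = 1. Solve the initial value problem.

Coefficient matrix A = [[-3, 4], [-9, 9]].
Characteristic polynomial det(A - λI) = λ^2 - 6λ + 9 = 0.
Single eigenvalue λ = 3 with algebraic multiplicity 2.
Eigenvector v = (-2,-3); generalized eigenvector w with (A-λI)w=v is (1,1).
General solution: e^(3t)[c_1·v + c_2·(t·v + w)].
Applying x(0)=0, z(0)=1 gives c_1=-1, c_2=-2.

x(t) = 4te^(3t), z(t) = 6te^(3t) + e^(3t)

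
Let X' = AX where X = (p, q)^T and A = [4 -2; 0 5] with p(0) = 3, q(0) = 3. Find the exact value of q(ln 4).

3072

A = [[4,-2],[0,5]]; eigenvalues λ = 4, 5.
Eigenvectors: (1,0) for λ=4, (-2,1) for λ=5.
From the initial condition, c_1 = 9, c_2 = 3.
q(ln 4) = (9)(4^4)(0) + (3)(4^5)(1) = 3072.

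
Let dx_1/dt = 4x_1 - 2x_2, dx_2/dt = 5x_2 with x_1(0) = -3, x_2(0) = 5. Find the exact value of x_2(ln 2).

A = [[4,-2],[0,5]]; eigenvalues λ = 4, 5.
Eigenvectors: (-1,0) for λ=4, (2,-1) for λ=5.
From the initial condition, c_1 = -7, c_2 = -5.
x_2(ln 2) = (-7)(2^4)(0) + (-5)(2^5)(-1) = 160.

160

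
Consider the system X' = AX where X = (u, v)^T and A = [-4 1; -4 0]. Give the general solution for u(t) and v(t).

u(t) = -K_1e^(-2t) - K_2te^(-2t), v(t) = -2K_1e^(-2t) - 2K_2te^(-2t) - K_2e^(-2t)

Coefficient matrix A = [[-4, 1], [-4, 0]].
Characteristic polynomial det(A - λI) = λ^2 + 4λ + 4 = 0.
Single eigenvalue λ = -2 with algebraic multiplicity 2.
Eigenvector v = (-1,-2); generalized eigenvector w with (A-λI)w=v is (0,-1).
General solution: e^(-2t)[K_1·v + K_2·(t·v + w)].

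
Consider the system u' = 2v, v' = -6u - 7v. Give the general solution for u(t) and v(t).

Coefficient matrix A = [[0, 2], [-6, -7]].
Characteristic polynomial det(A - λI) = λ^2 + 7λ + 12 = 0.
Eigenvalues λ = -4, -3.
For λ=-4: (A-λI) row 1 is [4, 2], so an eigenvector is (-1, 2).
For λ=-3: (A-λI) row 1 is [3, 2], so an eigenvector is (2, -3).
General solution: K_1e^(-4t)(-1,2) + K_2e^(-3t)(2,-3).

u(t) = -K_1e^(-4t) + 2K_2e^(-3t), v(t) = 2K_1e^(-4t) - 3K_2e^(-3t)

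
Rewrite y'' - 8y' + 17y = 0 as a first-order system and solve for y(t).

Let x_1 = y, x_2 = y'. Then x_1' = x_2 and x_2' = -17x_1 + 8x_2.
A = [[0,1],[-17,8]]; det(A-λI) = λ^2 - 8λ + 17.
Eigenvalues λ = 4 ± i.

y(t) = c_1e^(4t)cos(t) + c_2e^(4t)sin(t)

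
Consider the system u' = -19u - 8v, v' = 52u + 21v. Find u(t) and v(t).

Coefficient matrix A = [[-19, -8], [52, 21]].
Characteristic polynomial det(A - λI) = λ^2 - 2λ + 17 = 0.
Eigenvalues λ = 1 ± 4i (complex conjugate pair).
For λ=1+4i: an eigenvector is (1,-3) - i(1,-2) = (1 - i, -3 + 2i).
A real fundamental pair from Re and Im of e^((1+4i)t)v: X_1 = e^(t)(cos(4t)·(1,-3) + sin(4t)·(1,-2)), X_2 = e^(t)(sin(4t)·(1,-3) - cos(4t)·(1,-2)).
General solution: C_1X_1 + C_2X_2.

u(t) = C_1e^(t)sin(4t) + C_1e^(t)cos(4t) + C_2e^(t)sin(4t) - C_2e^(t)cos(4t), v(t) = -2C_1e^(t)sin(4t) - 3C_1e^(t)cos(4t) - 3C_2e^(t)sin(4t) + 2C_2e^(t)cos(4t)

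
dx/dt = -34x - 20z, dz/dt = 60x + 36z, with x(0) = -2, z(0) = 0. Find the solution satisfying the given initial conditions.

x(t) = 6e^(6t) - 8e^(-4t), z(t) = -12e^(6t) + 12e^(-4t)

Coefficient matrix A = [[-34, -20], [60, 36]].
Characteristic polynomial det(A - λI) = λ^2 - 2λ - 24 = 0.
Eigenvalues λ = 6, -4.
For λ=6: (A-λI) row 1 is [-40, -20], so an eigenvector is (-1, 2).
For λ=-4: (A-λI) row 1 is [-30, -20], so an eigenvector is (2, -3).
General solution: K_1e^(6t)(-1,2) + K_2e^(-4t)(2,-3).
Applying x(0)=-2, z(0)=0 gives K_1=-6, K_2=-4.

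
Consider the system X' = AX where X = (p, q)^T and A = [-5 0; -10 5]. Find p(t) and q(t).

p(t) = c_2e^(-5t), q(t) = -c_1e^(5t) + c_2e^(-5t)

Coefficient matrix A = [[-5, 0], [-10, 5]].
Characteristic polynomial det(A - λI) = λ^2 - 25 = 0.
Eigenvalues λ = 5, -5.
For λ=5: (A-λI) row 1 is [-10, 0], so an eigenvector is (0, -1).
For λ=-5: (A-λI) row 2 is [-10, 10], so an eigenvector is (1, 1).
General solution: c_1e^(5t)(0,-1) + c_2e^(-5t)(1,1).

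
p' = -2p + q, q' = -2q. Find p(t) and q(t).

p(t) = c_1e^(-2t) + c_2te^(-2t) + 3c_2e^(-2t), q(t) = c_2e^(-2t)

Coefficient matrix A = [[-2, 1], [0, -2]].
Characteristic polynomial det(A - λI) = λ^2 + 4λ + 4 = 0.
Single eigenvalue λ = -2 with algebraic multiplicity 2.
Eigenvector v = (1,0); generalized eigenvector w with (A-λI)w=v is (3,1).
General solution: e^(-2t)[c_1·v + c_2·(t·v + w)].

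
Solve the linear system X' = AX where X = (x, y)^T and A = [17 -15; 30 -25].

Coefficient matrix A = [[17, -15], [30, -25]].
Characteristic polynomial det(A - λI) = λ^2 + 8λ + 25 = 0.
Eigenvalues λ = -4 ± 3i (complex conjugate pair).
For λ=-4+3i: an eigenvector is (1,1) - i(2,3) = (1 - 2i, 1 - 3i).
A real fundamental pair from Re and Im of e^((-4+3i)t)v: X_1 = e^(-4t)(cos(3t)·(1,1) + sin(3t)·(2,3)), X_2 = e^(-4t)(sin(3t)·(1,1) - cos(3t)·(2,3)).
General solution: C_1X_1 + C_2X_2.

x(t) = 2C_1e^(-4t)sin(3t) + C_1e^(-4t)cos(3t) + C_2e^(-4t)sin(3t) - 2C_2e^(-4t)cos(3t), y(t) = 3C_1e^(-4t)sin(3t) + C_1e^(-4t)cos(3t) + C_2e^(-4t)sin(3t) - 3C_2e^(-4t)cos(3t)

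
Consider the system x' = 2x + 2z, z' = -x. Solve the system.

x(t) = K_1e^(t)sin(t) + K_1e^(t)cos(t) + K_2e^(t)sin(t) - K_2e^(t)cos(t), z(t) = -K_1e^(t)sin(t) + K_2e^(t)cos(t)

Coefficient matrix A = [[2, 2], [-1, 0]].
Characteristic polynomial det(A - λI) = λ^2 - 2λ + 2 = 0.
Eigenvalues λ = 1 ± i (complex conjugate pair).
For λ=1+i: an eigenvector is (1,0) - i(1,-1) = (1 - i, 0 + i).
A real fundamental pair from Re and Im of e^((1+i)t)v: X_1 = e^(t)(cos(t)·(1,0) + sin(t)·(1,-1)), X_2 = e^(t)(sin(t)·(1,0) - cos(t)·(1,-1)).
General solution: K_1X_1 + K_2X_2.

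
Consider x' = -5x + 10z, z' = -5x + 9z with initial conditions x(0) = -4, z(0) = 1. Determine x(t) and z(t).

Coefficient matrix A = [[-5, 10], [-5, 9]].
Characteristic polynomial det(A - λI) = λ^2 - 4λ + 5 = 0.
Eigenvalues λ = 2 ± i (complex conjugate pair).
For λ=2+i: an eigenvector is (1,1) - i(3,2) = (1 - 3i, 1 - 2i).
A real fundamental pair from Re and Im of e^((2+i)t)v: X_1 = e^(2t)(cos(t)·(1,1) + sin(t)·(3,2)), X_2 = e^(2t)(sin(t)·(1,1) - cos(t)·(3,2)).
General solution: K_1X_1 + K_2X_2.
Applying x(0)=-4, z(0)=1 gives K_1=11, K_2=5.

x(t) = 38e^(2t)sin(t) - 4e^(2t)cos(t), z(t) = 27e^(2t)sin(t) + e^(2t)cos(t)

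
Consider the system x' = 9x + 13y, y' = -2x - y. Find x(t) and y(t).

x(t) = -2C_1e^(4t)sin(t) - 3C_1e^(4t)cos(t) - 3C_2e^(4t)sin(t) + 2C_2e^(4t)cos(t), y(t) = C_1e^(4t)sin(t) + C_1e^(4t)cos(t) + C_2e^(4t)sin(t) - C_2e^(4t)cos(t)

Coefficient matrix A = [[9, 13], [-2, -1]].
Characteristic polynomial det(A - λI) = λ^2 - 8λ + 17 = 0.
Eigenvalues λ = 4 ± i (complex conjugate pair).
For λ=4+i: an eigenvector is (-3,1) - i(-2,1) = (-3 + 2i, 1 - i).
A real fundamental pair from Re and Im of e^((4+i)t)v: X_1 = e^(4t)(cos(t)·(-3,1) + sin(t)·(-2,1)), X_2 = e^(4t)(sin(t)·(-3,1) - cos(t)·(-2,1)).
General solution: C_1X_1 + C_2X_2.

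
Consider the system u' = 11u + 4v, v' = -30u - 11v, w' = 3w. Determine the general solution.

u(t) = K_1e^(-t) + 2K_2e^(t), v(t) = -3K_1e^(-t) - 5K_2e^(t), w(t) = K_3e^(3t)

Coefficient matrix A = [[11, 4, 0], [-30, -11, 0], [0, 0, 3]].
det(A - λI) = 0 gives eigenvalues λ = -1, 1, 3.
For λ=-1: eigenvector (1,-3,0).
For λ=1: eigenvector (2,-5,0).
For λ=3: eigenvector (0,0,1).
General solution: K_1e^(-t)(1,-3,0) + K_2e^(t)(2,-5,0) + K_3e^(3t)(0,0,1).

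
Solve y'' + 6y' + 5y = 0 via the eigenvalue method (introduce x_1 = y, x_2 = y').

y(t) = C_1e^(-5t) + C_2e^(-t)

Let x_1 = y, x_2 = y'. Then x_1' = x_2 and x_2' = -5x_1 - 6x_2.
A = [[0,1],[-5,-6]]; det(A-λI) = λ^2 + 6λ + 5.
Eigenvalues λ = -5, -1 with eigenvectors (1,-5), (1,-1).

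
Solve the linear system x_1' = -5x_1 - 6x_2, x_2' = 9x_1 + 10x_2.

Coefficient matrix A = [[-5, -6], [9, 10]].
Characteristic polynomial det(A - λI) = λ^2 - 5λ + 4 = 0.
Eigenvalues λ = 4, 1.
For λ=4: (A-λI) row 1 is [-9, -6], so an eigenvector is (-2, 3).
For λ=1: (A-λI) row 1 is [-6, -6], so an eigenvector is (1, -1).
General solution: C_1e^(4t)(-2,3) + C_2e^(t)(1,-1).

x_1(t) = -2C_1e^(4t) + C_2e^(t), x_2(t) = 3C_1e^(4t) - C_2e^(t)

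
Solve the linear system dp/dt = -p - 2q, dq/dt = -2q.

p(t) = 2C_1e^(-2t) - C_2e^(-t), q(t) = C_1e^(-2t)

Coefficient matrix A = [[-1, -2], [0, -2]].
Characteristic polynomial det(A - λI) = λ^2 + 3λ + 2 = 0.
Eigenvalues λ = -2, -1.
For λ=-2: (A-λI) row 1 is [1, -2], so an eigenvector is (2, 1).
For λ=-1: (A-λI) row 1 is [0, -2], so an eigenvector is (-1, 0).
General solution: C_1e^(-2t)(2,1) + C_2e^(-t)(-1,0).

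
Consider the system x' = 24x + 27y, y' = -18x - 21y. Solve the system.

x(t) = -3C_1e^(6t) - C_2e^(-3t), y(t) = 2C_1e^(6t) + C_2e^(-3t)

Coefficient matrix A = [[24, 27], [-18, -21]].
Characteristic polynomial det(A - λI) = λ^2 - 3λ - 18 = 0.
Eigenvalues λ = 6, -3.
For λ=6: (A-λI) row 1 is [18, 27], so an eigenvector is (-3, 2).
For λ=-3: (A-λI) row 1 is [27, 27], so an eigenvector is (-1, 1).
General solution: C_1e^(6t)(-3,2) + C_2e^(-3t)(-1,1).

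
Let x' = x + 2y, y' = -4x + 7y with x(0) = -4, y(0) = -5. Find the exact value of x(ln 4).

A = [[1,2],[-4,7]]; eigenvalues λ = 5, 3.
Eigenvectors: (1,2) for λ=5, (-1,-1) for λ=3.
From the initial condition, c_1 = -1, c_2 = 3.
x(ln 4) = (-1)(4^5)(1) + (3)(4^3)(-1) = -1216.

-1216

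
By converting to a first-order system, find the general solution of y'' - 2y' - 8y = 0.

Let x_1 = y, x_2 = y'. Then x_1' = x_2 and x_2' = 8x_1 + 2x_2.
A = [[0,1],[8,2]]; det(A-λI) = λ^2 - 2λ - 8.
Eigenvalues λ = 4, -2 with eigenvectors (1,4), (1,-2).

y(t) = c_1e^(4t) + c_2e^(-2t)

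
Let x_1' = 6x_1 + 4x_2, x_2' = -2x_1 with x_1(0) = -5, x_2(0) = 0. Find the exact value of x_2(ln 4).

A = [[6,4],[-2,0]]; eigenvalues λ = 4, 2.
Eigenvectors: (-2,1) for λ=4, (1,-1) for λ=2.
From the initial condition, c_1 = 5, c_2 = 5.
x_2(ln 4) = (5)(4^4)(1) + (5)(4^2)(-1) = 1200.

1200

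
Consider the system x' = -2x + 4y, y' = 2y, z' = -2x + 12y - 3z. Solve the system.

Coefficient matrix A = [[-2, 4, 0], [0, 2, 0], [-2, 12, -3]].
det(A - λI) = 0 gives eigenvalues λ = 2, -2, -3.
For λ=2: eigenvector (1,1,2).
For λ=-2: eigenvector (1,0,-2).
For λ=-3: eigenvector (0,0,1).
General solution: c_1e^(2t)(1,1,2) + c_2e^(-2t)(1,0,-2) + c_3e^(-3t)(0,0,1).

x(t) = c_1e^(2t) + c_2e^(-2t), y(t) = c_1e^(2t), z(t) = 2c_1e^(2t) - 2c_2e^(-2t) + c_3e^(-3t)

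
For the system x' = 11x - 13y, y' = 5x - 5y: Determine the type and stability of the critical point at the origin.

A = [[11,-13],[5,-5]]; det(A-λI) = λ^2 - 6λ + 10.
λ = 3 ± i: positive real part.

unstable spiral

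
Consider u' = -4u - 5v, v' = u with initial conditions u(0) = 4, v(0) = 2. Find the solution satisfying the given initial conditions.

Coefficient matrix A = [[-4, -5], [1, 0]].
Characteristic polynomial det(A - λI) = λ^2 + 4λ + 5 = 0.
Eigenvalues λ = -2 ± i (complex conjugate pair).
For λ=-2+i: an eigenvector is (2,-1) - i(1,0) = (2 - i, -1).
A real fundamental pair from Re and Im of e^((-2+i)t)v: X_1 = e^(-2t)(cos(t)·(2,-1) + sin(t)·(1,0)), X_2 = e^(-2t)(sin(t)·(2,-1) - cos(t)·(1,0)).
General solution: K_1X_1 + K_2X_2.
Applying u(0)=4, v(0)=2 gives K_1=-2, K_2=-8.

u(t) = -18e^(-2t)sin(t) + 4e^(-2t)cos(t), v(t) = 8e^(-2t)sin(t) + 2e^(-2t)cos(t)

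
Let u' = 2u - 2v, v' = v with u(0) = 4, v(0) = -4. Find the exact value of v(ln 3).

A = [[2,-2],[0,1]]; eigenvalues λ = 2, 1.
Eigenvectors: (1,0) for λ=2, (-2,-1) for λ=1.
From the initial condition, c_1 = 12, c_2 = 4.
v(ln 3) = (12)(3^2)(0) + (4)(3^1)(-1) = -12.

-12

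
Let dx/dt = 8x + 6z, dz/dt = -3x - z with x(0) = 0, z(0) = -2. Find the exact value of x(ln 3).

A = [[8,6],[-3,-1]]; eigenvalues λ = 2, 5.
Eigenvectors: (-1,1) for λ=2, (-2,1) for λ=5.
From the initial condition, c_1 = -4, c_2 = 2.
x(ln 3) = (-4)(3^2)(-1) + (2)(3^5)(-2) = -936.

-936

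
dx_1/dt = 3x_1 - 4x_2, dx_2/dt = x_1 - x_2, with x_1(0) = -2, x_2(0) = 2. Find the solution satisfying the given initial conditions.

x_1(t) = -12te^(t) - 2e^(t), x_2(t) = -6te^(t) + 2e^(t)

Coefficient matrix A = [[3, -4], [1, -1]].
Characteristic polynomial det(A - λI) = λ^2 - 2λ + 1 = 0.
Single eigenvalue λ = 1 with algebraic multiplicity 2.
Eigenvector v = (-2,-1); generalized eigenvector w with (A-λI)w=v is (3,2).
General solution: e^(t)[K_1·v + K_2·(t·v + w)].
Applying x_1(0)=-2, x_2(0)=2 gives K_1=10, K_2=6.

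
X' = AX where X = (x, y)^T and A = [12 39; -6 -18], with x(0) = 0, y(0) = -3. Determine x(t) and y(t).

x(t) = -39e^(-3t)sin(3t), y(t) = 15e^(-3t)sin(3t) - 3e^(-3t)cos(3t)

Coefficient matrix A = [[12, 39], [-6, -18]].
Characteristic polynomial det(A - λI) = λ^2 + 6λ + 18 = 0.
Eigenvalues λ = -3 ± 3i (complex conjugate pair).
For λ=-3+3i: an eigenvector is (2,-1) - i(-3,1) = (2 + 3i, -1 - i).
A real fundamental pair from Re and Im of e^((-3+3i)t)v: X_1 = e^(-3t)(cos(3t)·(2,-1) + sin(3t)·(-3,1)), X_2 = e^(-3t)(sin(3t)·(2,-1) - cos(3t)·(-3,1)).
General solution: c_1X_1 + c_2X_2.
Applying x(0)=0, y(0)=-3 gives c_1=9, c_2=-6.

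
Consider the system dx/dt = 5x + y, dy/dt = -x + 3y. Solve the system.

x(t) = C_1e^(4t) + C_2te^(4t) + 3C_2e^(4t), y(t) = -C_1e^(4t) - C_2te^(4t) - 2C_2e^(4t)

Coefficient matrix A = [[5, 1], [-1, 3]].
Characteristic polynomial det(A - λI) = λ^2 - 8λ + 16 = 0.
Single eigenvalue λ = 4 with algebraic multiplicity 2.
Eigenvector v = (1,-1); generalized eigenvector w with (A-λI)w=v is (3,-2).
General solution: e^(4t)[C_1·v + C_2·(t·v + w)].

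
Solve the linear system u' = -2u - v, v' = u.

u(t) = -K_1e^(-t) - K_2te^(-t) - 2K_2e^(-t), v(t) = K_1e^(-t) + K_2te^(-t) + 3K_2e^(-t)

Coefficient matrix A = [[-2, -1], [1, 0]].
Characteristic polynomial det(A - λI) = λ^2 + 2λ + 1 = 0.
Single eigenvalue λ = -1 with algebraic multiplicity 2.
Eigenvector v = (-1,1); generalized eigenvector w with (A-λI)w=v is (-2,3).
General solution: e^(-t)[K_1·v + K_2·(t·v + w)].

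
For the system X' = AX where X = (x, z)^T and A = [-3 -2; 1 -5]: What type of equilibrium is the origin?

stable spiral

A = [[-3,-2],[1,-5]]; det(A-λI) = λ^2 + 8λ + 17.
λ = -4 ± i: negative real part.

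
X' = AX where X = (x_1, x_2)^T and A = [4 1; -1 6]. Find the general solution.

Coefficient matrix A = [[4, 1], [-1, 6]].
Characteristic polynomial det(A - λI) = λ^2 - 10λ + 25 = 0.
Single eigenvalue λ = 5 with algebraic multiplicity 2.
Eigenvector v = (1,1); generalized eigenvector w with (A-λI)w=v is (-3,-2).
General solution: e^(5t)[c_1·v + c_2·(t·v + w)].

x_1(t) = c_1e^(5t) + c_2te^(5t) - 3c_2e^(5t), x_2(t) = c_1e^(5t) + c_2te^(5t) - 2c_2e^(5t)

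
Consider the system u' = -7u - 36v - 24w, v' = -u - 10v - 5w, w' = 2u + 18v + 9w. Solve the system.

u(t) = -3c_1e^(-3t) - 6c_2e^(-t) + 4c_3e^(-4t), v(t) = -c_1e^(-3t) - c_2e^(-t) + c_3e^(-4t), w(t) = 2c_1e^(-3t) + 3c_2e^(-t) - 2c_3e^(-4t)

Coefficient matrix A = [[-7, -36, -24], [-1, -10, -5], [2, 18, 9]].
det(A - λI) = 0 gives eigenvalues λ = -3, -1, -4.
For λ=-3: eigenvector (-3,-1,2).
For λ=-1: eigenvector (-6,-1,3).
For λ=-4: eigenvector (4,1,-2).
General solution: c_1e^(-3t)(-3,-1,2) + c_2e^(-t)(-6,-1,3) + c_3e^(-4t)(4,1,-2).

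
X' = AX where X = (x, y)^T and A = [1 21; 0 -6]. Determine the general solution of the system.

Coefficient matrix A = [[1, 21], [0, -6]].
Characteristic polynomial det(A - λI) = λ^2 + 5λ - 6 = 0.
Eigenvalues λ = -6, 1.
For λ=-6: (A-λI) row 1 is [7, 21], so an eigenvector is (3, -1).
For λ=1: (A-λI) row 1 is [0, 21], so an eigenvector is (1, 0).
General solution: c_1e^(-6t)(3,-1) + c_2e^(t)(1,0).

x(t) = 3c_1e^(-6t) + c_2e^(t), y(t) = -c_1e^(-6t)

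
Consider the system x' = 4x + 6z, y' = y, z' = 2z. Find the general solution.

x(t) = c_1e^(4t) - 3c_3e^(2t), y(t) = c_2e^(t), z(t) = c_3e^(2t)

Coefficient matrix A = [[4, 0, 6], [0, 1, 0], [0, 0, 2]].
det(A - λI) = 0 gives eigenvalues λ = 4, 1, 2.
For λ=4: eigenvector (1,0,0).
For λ=1: eigenvector (0,1,0).
For λ=2: eigenvector (-3,0,1).
General solution: c_1e^(4t)(1,0,0) + c_2e^(t)(0,1,0) + c_3e^(2t)(-3,0,1).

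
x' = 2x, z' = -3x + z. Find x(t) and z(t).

Coefficient matrix A = [[2, 0], [-3, 1]].
Characteristic polynomial det(A - λI) = λ^2 - 3λ + 2 = 0.
Eigenvalues λ = 2, 1.
For λ=2: (A-λI) row 2 is [-3, -1], so an eigenvector is (1, -3).
For λ=1: (A-λI) row 1 is [1, 0], so an eigenvector is (0, 1).
General solution: c_1e^(2t)(1,-3) + c_2e^(t)(0,1).

x(t) = c_1e^(2t), z(t) = -3c_1e^(2t) + c_2e^(t)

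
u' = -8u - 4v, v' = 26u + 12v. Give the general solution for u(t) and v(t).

Coefficient matrix A = [[-8, -4], [26, 12]].
Characteristic polynomial det(A - λI) = λ^2 - 4λ + 8 = 0.
Eigenvalues λ = 2 ± 2i (complex conjugate pair).
For λ=2+2i: an eigenvector is (1,-2) - i(-1,3) = (1 + i, -2 - 3i).
A real fundamental pair from Re and Im of e^((2+2i)t)v: X_1 = e^(2t)(cos(2t)·(1,-2) + sin(2t)·(-1,3)), X_2 = e^(2t)(sin(2t)·(1,-2) - cos(2t)·(-1,3)).
General solution: c_1X_1 + c_2X_2.

u(t) = -c_1e^(2t)sin(2t) + c_1e^(2t)cos(2t) + c_2e^(2t)sin(2t) + c_2e^(2t)cos(2t), v(t) = 3c_1e^(2t)sin(2t) - 2c_1e^(2t)cos(2t) - 2c_2e^(2t)sin(2t) - 3c_2e^(2t)cos(2t)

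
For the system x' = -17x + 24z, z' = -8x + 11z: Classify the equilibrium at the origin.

A = [[-17,24],[-8,11]]; det(A-λI) = λ^2 + 6λ + 5.
λ = -5, -1: both negative.

stable node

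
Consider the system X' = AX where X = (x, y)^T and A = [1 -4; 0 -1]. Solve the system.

x(t) = -2c_1e^(-t) + c_2e^(t), y(t) = -c_1e^(-t)

Coefficient matrix A = [[1, -4], [0, -1]].
Characteristic polynomial det(A - λI) = λ^2 - 1 = 0.
Eigenvalues λ = -1, 1.
For λ=-1: (A-λI) row 1 is [2, -4], so an eigenvector is (-2, -1).
For λ=1: (A-λI) row 1 is [0, -4], so an eigenvector is (1, 0).
General solution: c_1e^(-t)(-2,-1) + c_2e^(t)(1,0).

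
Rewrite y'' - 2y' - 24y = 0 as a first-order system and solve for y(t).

Let x_1 = y, x_2 = y'. Then x_1' = x_2 and x_2' = 24x_1 + 2x_2.
A = [[0,1],[24,2]]; det(A-λI) = λ^2 - 2λ - 24.
Eigenvalues λ = 6, -4 with eigenvectors (1,6), (1,-4).

y(t) = C_1e^(6t) + C_2e^(-4t)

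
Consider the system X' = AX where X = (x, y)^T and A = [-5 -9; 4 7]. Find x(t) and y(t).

Coefficient matrix A = [[-5, -9], [4, 7]].
Characteristic polynomial det(A - λI) = λ^2 - 2λ + 1 = 0.
Single eigenvalue λ = 1 with algebraic multiplicity 2.
Eigenvector v = (3,-2); generalized eigenvector w with (A-λI)w=v is (-2,1).
General solution: e^(t)[C_1·v + C_2·(t·v + w)].

x(t) = 3C_1e^(t) + 3C_2te^(t) - 2C_2e^(t), y(t) = -2C_1e^(t) - 2C_2te^(t) + C_2e^(t)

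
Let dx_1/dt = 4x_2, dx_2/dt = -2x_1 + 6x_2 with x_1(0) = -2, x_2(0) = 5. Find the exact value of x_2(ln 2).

164

A = [[0,4],[-2,6]]; eigenvalues λ = 4, 2.
Eigenvectors: (1,1) for λ=4, (2,1) for λ=2.
From the initial condition, c_1 = 12, c_2 = -7.
x_2(ln 2) = (12)(2^4)(1) + (-7)(2^2)(1) = 164.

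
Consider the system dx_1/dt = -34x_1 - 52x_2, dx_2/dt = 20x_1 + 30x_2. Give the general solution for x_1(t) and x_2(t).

x_1(t) = -2K_1e^(-2t)sin(4t) - 3K_1e^(-2t)cos(4t) - 3K_2e^(-2t)sin(4t) + 2K_2e^(-2t)cos(4t), x_2(t) = K_1e^(-2t)sin(4t) + 2K_1e^(-2t)cos(4t) + 2K_2e^(-2t)sin(4t) - K_2e^(-2t)cos(4t)

Coefficient matrix A = [[-34, -52], [20, 30]].
Characteristic polynomial det(A - λI) = λ^2 + 4λ + 20 = 0.
Eigenvalues λ = -2 ± 4i (complex conjugate pair).
For λ=-2+4i: an eigenvector is (-3,2) - i(-2,1) = (-3 + 2i, 2 - i).
A real fundamental pair from Re and Im of e^((-2+4i)t)v: X_1 = e^(-2t)(cos(4t)·(-3,2) + sin(4t)·(-2,1)), X_2 = e^(-2t)(sin(4t)·(-3,2) - cos(4t)·(-2,1)).
General solution: K_1X_1 + K_2X_2.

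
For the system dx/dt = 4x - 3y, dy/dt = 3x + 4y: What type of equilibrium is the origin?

A = [[4,-3],[3,4]]; det(A-λI) = λ^2 - 8λ + 25.
λ = 4 ± 3i: positive real part.

unstable spiral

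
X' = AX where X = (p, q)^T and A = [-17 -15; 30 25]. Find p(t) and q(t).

Coefficient matrix A = [[-17, -15], [30, 25]].
Characteristic polynomial det(A - λI) = λ^2 - 8λ + 25 = 0.
Eigenvalues λ = 4 ± 3i (complex conjugate pair).
For λ=4+3i: an eigenvector is (-2,3) - i(-1,1) = (-2 + i, 3 - i).
A real fundamental pair from Re and Im of e^((4+3i)t)v: X_1 = e^(4t)(cos(3t)·(-2,3) + sin(3t)·(-1,1)), X_2 = e^(4t)(sin(3t)·(-2,3) - cos(3t)·(-1,1)).
General solution: C_1X_1 + C_2X_2.

p(t) = -C_1e^(4t)sin(3t) - 2C_1e^(4t)cos(3t) - 2C_2e^(4t)sin(3t) + C_2e^(4t)cos(3t), q(t) = C_1e^(4t)sin(3t) + 3C_1e^(4t)cos(3t) + 3C_2e^(4t)sin(3t) - C_2e^(4t)cos(3t)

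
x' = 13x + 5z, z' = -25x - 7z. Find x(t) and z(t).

Coefficient matrix A = [[13, 5], [-25, -7]].
Characteristic polynomial det(A - λI) = λ^2 - 6λ + 34 = 0.
Eigenvalues λ = 3 ± 5i (complex conjugate pair).
For λ=3+5i: an eigenvector is (-1,2) - i(0,1) = (-1, 2 - i).
A real fundamental pair from Re and Im of e^((3+5i)t)v: X_1 = e^(3t)(cos(5t)·(-1,2) + sin(5t)·(0,1)), X_2 = e^(3t)(sin(5t)·(-1,2) - cos(5t)·(0,1)).
General solution: K_1X_1 + K_2X_2.

x(t) = -K_1e^(3t)cos(5t) - K_2e^(3t)sin(5t), z(t) = K_1e^(3t)sin(5t) + 2K_1e^(3t)cos(5t) + 2K_2e^(3t)sin(5t) - K_2e^(3t)cos(5t)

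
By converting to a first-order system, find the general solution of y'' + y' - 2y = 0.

y(t) = c_1e^(-2t) + c_2e^(t)

Let x_1 = y, x_2 = y'. Then x_1' = x_2 and x_2' = 2x_1 - x_2.
A = [[0,1],[2,-1]]; det(A-λI) = λ^2 + λ - 2.
Eigenvalues λ = -2, 1 with eigenvectors (1,-2), (1,1).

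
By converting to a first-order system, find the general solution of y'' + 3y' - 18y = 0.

y(t) = c_1e^(3t) + c_2e^(-6t)

Let x_1 = y, x_2 = y'. Then x_1' = x_2 and x_2' = 18x_1 - 3x_2.
A = [[0,1],[18,-3]]; det(A-λI) = λ^2 + 3λ - 18.
Eigenvalues λ = 3, -6 with eigenvectors (1,3), (1,-6).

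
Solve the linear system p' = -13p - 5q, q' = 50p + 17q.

Coefficient matrix A = [[-13, -5], [50, 17]].
Characteristic polynomial det(A - λI) = λ^2 - 4λ + 29 = 0.
Eigenvalues λ = 2 ± 5i (complex conjugate pair).
For λ=2+5i: an eigenvector is (-1,3) - i(0,-1) = (-1, 3 + i).
A real fundamental pair from Re and Im of e^((2+5i)t)v: X_1 = e^(2t)(cos(5t)·(-1,3) + sin(5t)·(0,-1)), X_2 = e^(2t)(sin(5t)·(-1,3) - cos(5t)·(0,-1)).
General solution: C_1X_1 + C_2X_2.

p(t) = -C_1e^(2t)cos(5t) - C_2e^(2t)sin(5t), q(t) = -C_1e^(2t)sin(5t) + 3C_1e^(2t)cos(5t) + 3C_2e^(2t)sin(5t) + C_2e^(2t)cos(5t)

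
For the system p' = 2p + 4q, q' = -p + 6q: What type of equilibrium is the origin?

A = [[2,4],[-1,6]]; det(A-λI) = λ^2 - 8λ + 16.
repeated λ = 4 with a single eigenvector.

unstable improper node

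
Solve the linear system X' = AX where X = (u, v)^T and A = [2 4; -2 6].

u(t) = c_1e^(4t)sin(2t) - c_1e^(4t)cos(2t) - c_2e^(4t)sin(2t) - c_2e^(4t)cos(2t), v(t) = c_1e^(4t)sin(2t) - c_2e^(4t)cos(2t)

Coefficient matrix A = [[2, 4], [-2, 6]].
Characteristic polynomial det(A - λI) = λ^2 - 8λ + 20 = 0.
Eigenvalues λ = 4 ± 2i (complex conjugate pair).
For λ=4+2i: an eigenvector is (-1,0) - i(1,1) = (-1 - i, 0 - i).
A real fundamental pair from Re and Im of e^((4+2i)t)v: X_1 = e^(4t)(cos(2t)·(-1,0) + sin(2t)·(1,1)), X_2 = e^(4t)(sin(2t)·(-1,0) - cos(2t)·(1,1)).
General solution: c_1X_1 + c_2X_2.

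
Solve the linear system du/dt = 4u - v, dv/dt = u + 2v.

u(t) = -c_1e^(3t) - c_2te^(3t) - 2c_2e^(3t), v(t) = -c_1e^(3t) - c_2te^(3t) - c_2e^(3t)

Coefficient matrix A = [[4, -1], [1, 2]].
Characteristic polynomial det(A - λI) = λ^2 - 6λ + 9 = 0.
Single eigenvalue λ = 3 with algebraic multiplicity 2.
Eigenvector v = (-1,-1); generalized eigenvector w with (A-λI)w=v is (-2,-1).
General solution: e^(3t)[c_1·v + c_2·(t·v + w)].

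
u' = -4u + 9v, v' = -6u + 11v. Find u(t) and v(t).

u(t) = c_1e^(5t) - 3c_2e^(2t), v(t) = c_1e^(5t) - 2c_2e^(2t)

Coefficient matrix A = [[-4, 9], [-6, 11]].
Characteristic polynomial det(A - λI) = λ^2 - 7λ + 10 = 0.
Eigenvalues λ = 5, 2.
For λ=5: (A-λI) row 1 is [-9, 9], so an eigenvector is (1, 1).
For λ=2: (A-λI) row 1 is [-6, 9], so an eigenvector is (-3, -2).
General solution: c_1e^(5t)(1,1) + c_2e^(2t)(-3,-2).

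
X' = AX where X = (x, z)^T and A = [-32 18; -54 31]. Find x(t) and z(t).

x(t) = 2K_1e^(-5t) - K_2e^(4t), z(t) = 3K_1e^(-5t) - 2K_2e^(4t)

Coefficient matrix A = [[-32, 18], [-54, 31]].
Characteristic polynomial det(A - λI) = λ^2 + λ - 20 = 0.
Eigenvalues λ = -5, 4.
For λ=-5: (A-λI) row 1 is [-27, 18], so an eigenvector is (2, 3).
For λ=4: (A-λI) row 1 is [-36, 18], so an eigenvector is (-1, -2).
General solution: K_1e^(-5t)(2,3) + K_2e^(4t)(-1,-2).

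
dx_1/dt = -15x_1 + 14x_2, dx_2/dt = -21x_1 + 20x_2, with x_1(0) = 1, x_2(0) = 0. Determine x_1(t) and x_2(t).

x_1(t) = -2e^(6t) + 3e^(-t), x_2(t) = -3e^(6t) + 3e^(-t)

Coefficient matrix A = [[-15, 14], [-21, 20]].
Characteristic polynomial det(A - λI) = λ^2 - 5λ - 6 = 0.
Eigenvalues λ = -1, 6.
For λ=-1: (A-λI) row 1 is [-14, 14], so an eigenvector is (-1, -1).
For λ=6: (A-λI) row 1 is [-21, 14], so an eigenvector is (2, 3).
General solution: C_1e^(-t)(-1,-1) + C_2e^(6t)(2,3).
Applying x_1(0)=1, x_2(0)=0 gives C_1=-3, C_2=-1.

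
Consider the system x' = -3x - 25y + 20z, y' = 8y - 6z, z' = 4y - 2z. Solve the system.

Coefficient matrix A = [[-3, -25, 20], [0, 8, -6], [0, 4, -2]].
det(A - λI) = 0 gives eigenvalues λ = -3, 4, 2.
For λ=-3: eigenvector (1,0,0).
For λ=4: eigenvector (-5,3,2).
For λ=2: eigenvector (1,-1,-1).
General solution: K_1e^(-3t)(1,0,0) + K_2e^(4t)(-5,3,2) + K_3e^(2t)(1,-1,-1).

x(t) = K_1e^(-3t) - 5K_2e^(4t) + K_3e^(2t), y(t) = 3K_2e^(4t) - K_3e^(2t), z(t) = 2K_2e^(4t) - K_3e^(2t)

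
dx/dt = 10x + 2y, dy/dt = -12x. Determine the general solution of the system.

x(t) = -K_1e^(4t) - K_2e^(6t), y(t) = 3K_1e^(4t) + 2K_2e^(6t)

Coefficient matrix A = [[10, 2], [-12, 0]].
Characteristic polynomial det(A - λI) = λ^2 - 10λ + 24 = 0.
Eigenvalues λ = 4, 6.
For λ=4: (A-λI) row 1 is [6, 2], so an eigenvector is (-1, 3).
For λ=6: (A-λI) row 1 is [4, 2], so an eigenvector is (-1, 2).
General solution: K_1e^(4t)(-1,3) + K_2e^(6t)(-1,2).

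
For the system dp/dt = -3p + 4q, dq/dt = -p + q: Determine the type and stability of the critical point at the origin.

stable improper node

A = [[-3,4],[-1,1]]; det(A-λI) = λ^2 + 2λ + 1.
repeated λ = -1 with a single eigenvector.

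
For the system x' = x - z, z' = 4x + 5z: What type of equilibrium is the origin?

A = [[1,-1],[4,5]]; det(A-λI) = λ^2 - 6λ + 9.
repeated λ = 3 with a single eigenvector.

unstable improper node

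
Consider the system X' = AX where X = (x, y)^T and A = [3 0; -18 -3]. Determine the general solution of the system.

Coefficient matrix A = [[3, 0], [-18, -3]].
Characteristic polynomial det(A - λI) = λ^2 - 9 = 0.
Eigenvalues λ = 3, -3.
For λ=3: (A-λI) row 2 is [-18, -6], so an eigenvector is (-1, 3).
For λ=-3: (A-λI) row 1 is [6, 0], so an eigenvector is (0, 1).
General solution: c_1e^(3t)(-1,3) + c_2e^(-3t)(0,1).

x(t) = -c_1e^(3t), y(t) = 3c_1e^(3t) + c_2e^(-3t)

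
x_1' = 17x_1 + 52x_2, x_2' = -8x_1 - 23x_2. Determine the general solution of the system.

x_1(t) = -2C_1e^(-3t)sin(4t) - 3C_1e^(-3t)cos(4t) - 3C_2e^(-3t)sin(4t) + 2C_2e^(-3t)cos(4t), x_2(t) = C_1e^(-3t)sin(4t) + C_1e^(-3t)cos(4t) + C_2e^(-3t)sin(4t) - C_2e^(-3t)cos(4t)

Coefficient matrix A = [[17, 52], [-8, -23]].
Characteristic polynomial det(A - λI) = λ^2 + 6λ + 25 = 0.
Eigenvalues λ = -3 ± 4i (complex conjugate pair).
For λ=-3+4i: an eigenvector is (-3,1) - i(-2,1) = (-3 + 2i, 1 - i).
A real fundamental pair from Re and Im of e^((-3+4i)t)v: X_1 = e^(-3t)(cos(4t)·(-3,1) + sin(4t)·(-2,1)), X_2 = e^(-3t)(sin(4t)·(-3,1) - cos(4t)·(-2,1)).
General solution: C_1X_1 + C_2X_2.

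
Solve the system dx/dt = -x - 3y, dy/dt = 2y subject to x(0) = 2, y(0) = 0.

x(t) = 2e^(-t), y(t) = 0

Coefficient matrix A = [[-1, -3], [0, 2]].
Characteristic polynomial det(A - λI) = λ^2 - λ - 2 = 0.
Eigenvalues λ = -1, 2.
For λ=-1: (A-λI) row 1 is [0, -3], so an eigenvector is (-1, 0).
For λ=2: (A-λI) row 1 is [-3, -3], so an eigenvector is (-1, 1).
General solution: c_1e^(-t)(-1,0) + c_2e^(2t)(-1,1).
Applying x(0)=2, y(0)=0 gives c_1=-2, c_2=0.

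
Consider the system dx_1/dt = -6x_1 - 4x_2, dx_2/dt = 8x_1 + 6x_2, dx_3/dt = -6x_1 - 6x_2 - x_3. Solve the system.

x_1(t) = C_1e^(-2t) - C_3e^(2t), x_2(t) = -C_1e^(-2t) + 2C_3e^(2t), x_3(t) = C_2e^(-t) - 2C_3e^(2t)

Coefficient matrix A = [[-6, -4, 0], [8, 6, 0], [-6, -6, -1]].
det(A - λI) = 0 gives eigenvalues λ = -2, -1, 2.
For λ=-2: eigenvector (1,-1,0).
For λ=-1: eigenvector (0,0,1).
For λ=2: eigenvector (-1,2,-2).
General solution: C_1e^(-2t)(1,-1,0) + C_2e^(-t)(0,0,1) + C_3e^(2t)(-1,2,-2).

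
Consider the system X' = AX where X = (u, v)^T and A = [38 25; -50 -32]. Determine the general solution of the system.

Coefficient matrix A = [[38, 25], [-50, -32]].
Characteristic polynomial det(A - λI) = λ^2 - 6λ + 34 = 0.
Eigenvalues λ = 3 ± 5i (complex conjugate pair).
For λ=3+5i: an eigenvector is (1,-1) - i(2,-3) = (1 - 2i, -1 + 3i).
A real fundamental pair from Re and Im of e^((3+5i)t)v: X_1 = e^(3t)(cos(5t)·(1,-1) + sin(5t)·(2,-3)), X_2 = e^(3t)(sin(5t)·(1,-1) - cos(5t)·(2,-3)).
General solution: C_1X_1 + C_2X_2.

u(t) = 2C_1e^(3t)sin(5t) + C_1e^(3t)cos(5t) + C_2e^(3t)sin(5t) - 2C_2e^(3t)cos(5t), v(t) = -3C_1e^(3t)sin(5t) - C_1e^(3t)cos(5t) - C_2e^(3t)sin(5t) + 3C_2e^(3t)cos(5t)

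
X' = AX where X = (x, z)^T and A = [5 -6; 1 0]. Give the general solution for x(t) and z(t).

x(t) = 2K_1e^(2t) + 3K_2e^(3t), z(t) = K_1e^(2t) + K_2e^(3t)

Coefficient matrix A = [[5, -6], [1, 0]].
Characteristic polynomial det(A - λI) = λ^2 - 5λ + 6 = 0.
Eigenvalues λ = 2, 3.
For λ=2: (A-λI) row 1 is [3, -6], so an eigenvector is (2, 1).
For λ=3: (A-λI) row 1 is [2, -6], so an eigenvector is (3, 1).
General solution: K_1e^(2t)(2,1) + K_2e^(3t)(3,1).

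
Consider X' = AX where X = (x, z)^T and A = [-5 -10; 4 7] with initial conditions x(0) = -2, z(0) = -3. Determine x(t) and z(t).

Coefficient matrix A = [[-5, -10], [4, 7]].
Characteristic polynomial det(A - λI) = λ^2 - 2λ + 5 = 0.
Eigenvalues λ = 1 ± 2i (complex conjugate pair).
For λ=1+2i: an eigenvector is (-1,1) - i(-2,1) = (-1 + 2i, 1 - i).
A real fundamental pair from Re and Im of e^((1+2i)t)v: X_1 = e^(t)(cos(2t)·(-1,1) + sin(2t)·(-2,1)), X_2 = e^(t)(sin(2t)·(-1,1) - cos(2t)·(-2,1)).
General solution: K_1X_1 + K_2X_2.
Applying x(0)=-2, z(0)=-3 gives K_1=-8, K_2=-5.

x(t) = 21e^(t)sin(2t) - 2e^(t)cos(2t), z(t) = -13e^(t)sin(2t) - 3e^(t)cos(2t)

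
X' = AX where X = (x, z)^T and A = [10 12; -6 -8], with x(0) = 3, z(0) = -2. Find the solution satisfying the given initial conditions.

Coefficient matrix A = [[10, 12], [-6, -8]].
Characteristic polynomial det(A - λI) = λ^2 - 2λ - 8 = 0.
Eigenvalues λ = -2, 4.
For λ=-2: (A-λI) row 1 is [12, 12], so an eigenvector is (1, -1).
For λ=4: (A-λI) row 1 is [6, 12], so an eigenvector is (2, -1).
General solution: c_1e^(-2t)(1,-1) + c_2e^(4t)(2,-1).
Applying x(0)=3, z(0)=-2 gives c_1=1, c_2=1.

x(t) = 2e^(4t) + e^(-2t), z(t) = -e^(4t) - e^(-2t)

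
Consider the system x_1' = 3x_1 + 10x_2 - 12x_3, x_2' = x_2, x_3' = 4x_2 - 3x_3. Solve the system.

Coefficient matrix A = [[3, 10, -12], [0, 1, 0], [0, 4, -3]].
det(A - λI) = 0 gives eigenvalues λ = 3, 1, -3.
For λ=3: eigenvector (1,0,0).
For λ=1: eigenvector (1,1,1).
For λ=-3: eigenvector (2,0,1).
General solution: K_1e^(3t)(1,0,0) + K_2e^(t)(1,1,1) + K_3e^(-3t)(2,0,1).

x_1(t) = K_1e^(3t) + K_2e^(t) + 2K_3e^(-3t), x_2(t) = K_2e^(t), x_3(t) = K_2e^(t) + K_3e^(-3t)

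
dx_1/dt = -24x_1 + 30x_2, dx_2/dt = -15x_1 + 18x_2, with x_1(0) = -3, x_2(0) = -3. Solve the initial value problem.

x_1(t) = -9e^(-3t)sin(3t) - 3e^(-3t)cos(3t), x_2(t) = -6e^(-3t)sin(3t) - 3e^(-3t)cos(3t)

Coefficient matrix A = [[-24, 30], [-15, 18]].
Characteristic polynomial det(A - λI) = λ^2 + 6λ + 18 = 0.
Eigenvalues λ = -3 ± 3i (complex conjugate pair).
For λ=-3+3i: an eigenvector is (1,1) - i(3,2) = (1 - 3i, 1 - 2i).
A real fundamental pair from Re and Im of e^((-3+3i)t)v: X_1 = e^(-3t)(cos(3t)·(1,1) + sin(3t)·(3,2)), X_2 = e^(-3t)(sin(3t)·(1,1) - cos(3t)·(3,2)).
General solution: C_1X_1 + C_2X_2.
Applying x_1(0)=-3, x_2(0)=-3 gives C_1=-3, C_2=0.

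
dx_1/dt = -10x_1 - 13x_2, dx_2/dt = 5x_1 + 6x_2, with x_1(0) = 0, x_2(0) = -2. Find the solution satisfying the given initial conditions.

Coefficient matrix A = [[-10, -13], [5, 6]].
Characteristic polynomial det(A - λI) = λ^2 + 4λ + 5 = 0.
Eigenvalues λ = -2 ± i (complex conjugate pair).
For λ=-2+i: an eigenvector is (-3,2) - i(-2,1) = (-3 + 2i, 2 - i).
A real fundamental pair from Re and Im of e^((-2+i)t)v: X_1 = e^(-2t)(cos(t)·(-3,2) + sin(t)·(-2,1)), X_2 = e^(-2t)(sin(t)·(-3,2) - cos(t)·(-2,1)).
General solution: K_1X_1 + K_2X_2.
Applying x_1(0)=0, x_2(0)=-2 gives K_1=-4, K_2=-6.

x_1(t) = 26e^(-2t)sin(t), x_2(t) = -16e^(-2t)sin(t) - 2e^(-2t)cos(t)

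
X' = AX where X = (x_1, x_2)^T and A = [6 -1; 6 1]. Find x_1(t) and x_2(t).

x_1(t) = -K_1e^(3t) + K_2e^(4t), x_2(t) = -3K_1e^(3t) + 2K_2e^(4t)

Coefficient matrix A = [[6, -1], [6, 1]].
Characteristic polynomial det(A - λI) = λ^2 - 7λ + 12 = 0.
Eigenvalues λ = 3, 4.
For λ=3: (A-λI) row 1 is [3, -1], so an eigenvector is (-1, -3).
For λ=4: (A-λI) row 1 is [2, -1], so an eigenvector is (1, 2).
General solution: K_1e^(3t)(-1,-3) + K_2e^(4t)(1,2).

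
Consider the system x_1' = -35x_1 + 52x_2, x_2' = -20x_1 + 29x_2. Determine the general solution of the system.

x_1(t) = 2C_1e^(-3t)sin(4t) + 3C_1e^(-3t)cos(4t) + 3C_2e^(-3t)sin(4t) - 2C_2e^(-3t)cos(4t), x_2(t) = C_1e^(-3t)sin(4t) + 2C_1e^(-3t)cos(4t) + 2C_2e^(-3t)sin(4t) - C_2e^(-3t)cos(4t)

Coefficient matrix A = [[-35, 52], [-20, 29]].
Characteristic polynomial det(A - λI) = λ^2 + 6λ + 25 = 0.
Eigenvalues λ = -3 ± 4i (complex conjugate pair).
For λ=-3+4i: an eigenvector is (3,2) - i(2,1) = (3 - 2i, 2 - i).
A real fundamental pair from Re and Im of e^((-3+4i)t)v: X_1 = e^(-3t)(cos(4t)·(3,2) + sin(4t)·(2,1)), X_2 = e^(-3t)(sin(4t)·(3,2) - cos(4t)·(2,1)).
General solution: C_1X_1 + C_2X_2.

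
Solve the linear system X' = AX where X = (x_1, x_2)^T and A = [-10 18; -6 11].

Coefficient matrix A = [[-10, 18], [-6, 11]].
Characteristic polynomial det(A - λI) = λ^2 - λ - 2 = 0.
Eigenvalues λ = 2, -1.
For λ=2: (A-λI) row 1 is [-12, 18], so an eigenvector is (3, 2).
For λ=-1: (A-λI) row 1 is [-9, 18], so an eigenvector is (-2, -1).
General solution: C_1e^(2t)(3,2) + C_2e^(-t)(-2,-1).

x_1(t) = 3C_1e^(2t) - 2C_2e^(-t), x_2(t) = 2C_1e^(2t) - C_2e^(-t)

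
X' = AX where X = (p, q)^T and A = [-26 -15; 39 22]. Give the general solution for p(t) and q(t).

Coefficient matrix A = [[-26, -15], [39, 22]].
Characteristic polynomial det(A - λI) = λ^2 + 4λ + 13 = 0.
Eigenvalues λ = -2 ± 3i (complex conjugate pair).
For λ=-2+3i: an eigenvector is (-2,3) - i(1,-2) = (-2 - i, 3 + 2i).
A real fundamental pair from Re and Im of e^((-2+3i)t)v: X_1 = e^(-2t)(cos(3t)·(-2,3) + sin(3t)·(1,-2)), X_2 = e^(-2t)(sin(3t)·(-2,3) - cos(3t)·(1,-2)).
General solution: C_1X_1 + C_2X_2.

p(t) = C_1e^(-2t)sin(3t) - 2C_1e^(-2t)cos(3t) - 2C_2e^(-2t)sin(3t) - C_2e^(-2t)cos(3t), q(t) = -2C_1e^(-2t)sin(3t) + 3C_1e^(-2t)cos(3t) + 3C_2e^(-2t)sin(3t) + 2C_2e^(-2t)cos(3t)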